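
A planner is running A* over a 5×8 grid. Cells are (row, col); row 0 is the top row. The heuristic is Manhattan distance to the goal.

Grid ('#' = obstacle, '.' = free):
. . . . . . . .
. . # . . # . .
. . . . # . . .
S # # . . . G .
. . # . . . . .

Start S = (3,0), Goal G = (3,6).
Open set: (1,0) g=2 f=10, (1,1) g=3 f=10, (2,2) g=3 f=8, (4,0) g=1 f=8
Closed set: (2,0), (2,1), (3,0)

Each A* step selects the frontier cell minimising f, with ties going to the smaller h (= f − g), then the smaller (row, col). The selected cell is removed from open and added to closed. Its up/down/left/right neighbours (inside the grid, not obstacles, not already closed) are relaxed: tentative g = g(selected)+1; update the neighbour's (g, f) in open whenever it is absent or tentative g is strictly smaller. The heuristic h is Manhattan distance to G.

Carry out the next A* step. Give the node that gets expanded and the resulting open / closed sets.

expanded=(2,2); open=[(1,0) g=2 f=10, (1,1) g=3 f=10, (2,3) g=4 f=8, (4,0) g=1 f=8]; closed=[(2,0), (2,1), (2,2), (3,0)]

step 1: expand (2,2) (f=8, h=5) → closed; open now [(1,0) g=2 f=10, (1,1) g=3 f=10, (2,3) g=4 f=8, (4,0) g=1 f=8]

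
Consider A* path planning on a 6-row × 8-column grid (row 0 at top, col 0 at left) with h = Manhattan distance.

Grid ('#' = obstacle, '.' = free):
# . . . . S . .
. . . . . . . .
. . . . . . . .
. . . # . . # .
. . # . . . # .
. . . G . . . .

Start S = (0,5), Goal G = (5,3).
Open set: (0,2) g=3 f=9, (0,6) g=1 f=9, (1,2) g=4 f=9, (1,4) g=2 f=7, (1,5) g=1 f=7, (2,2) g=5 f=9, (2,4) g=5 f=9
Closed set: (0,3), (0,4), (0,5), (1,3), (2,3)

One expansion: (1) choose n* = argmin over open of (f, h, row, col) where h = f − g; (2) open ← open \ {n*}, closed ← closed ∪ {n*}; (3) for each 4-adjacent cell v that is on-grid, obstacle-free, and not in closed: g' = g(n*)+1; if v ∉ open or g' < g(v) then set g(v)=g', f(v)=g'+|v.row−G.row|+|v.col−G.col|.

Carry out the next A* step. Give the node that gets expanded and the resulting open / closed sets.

step 1: expand (1,4) (f=7, h=5) → closed; open now [(0,2) g=3 f=9, (0,6) g=1 f=9, (1,2) g=4 f=9, (1,5) g=1 f=7, (2,2) g=5 f=9, (2,4) g=3 f=7]

expanded=(1,4); open=[(0,2) g=3 f=9, (0,6) g=1 f=9, (1,2) g=4 f=9, (1,5) g=1 f=7, (2,2) g=5 f=9, (2,4) g=3 f=7]; closed=[(0,3), (0,4), (0,5), (1,3), (1,4), (2,3)]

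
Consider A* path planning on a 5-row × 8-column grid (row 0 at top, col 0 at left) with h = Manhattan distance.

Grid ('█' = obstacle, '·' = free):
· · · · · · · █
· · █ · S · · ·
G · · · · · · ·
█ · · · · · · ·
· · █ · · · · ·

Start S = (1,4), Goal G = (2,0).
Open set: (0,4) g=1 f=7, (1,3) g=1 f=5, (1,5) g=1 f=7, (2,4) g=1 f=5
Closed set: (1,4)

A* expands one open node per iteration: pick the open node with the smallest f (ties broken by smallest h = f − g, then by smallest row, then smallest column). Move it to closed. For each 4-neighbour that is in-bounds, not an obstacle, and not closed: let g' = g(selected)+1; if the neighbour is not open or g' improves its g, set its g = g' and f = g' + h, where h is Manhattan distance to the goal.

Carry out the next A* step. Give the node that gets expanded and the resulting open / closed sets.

step 1: expand (1,3) (f=5, h=4) → closed; open now [(0,3) g=2 f=7, (0,4) g=1 f=7, (1,5) g=1 f=7, (2,3) g=2 f=5, (2,4) g=1 f=5]

expanded=(1,3); open=[(0,3) g=2 f=7, (0,4) g=1 f=7, (1,5) g=1 f=7, (2,3) g=2 f=5, (2,4) g=1 f=5]; closed=[(1,3), (1,4)]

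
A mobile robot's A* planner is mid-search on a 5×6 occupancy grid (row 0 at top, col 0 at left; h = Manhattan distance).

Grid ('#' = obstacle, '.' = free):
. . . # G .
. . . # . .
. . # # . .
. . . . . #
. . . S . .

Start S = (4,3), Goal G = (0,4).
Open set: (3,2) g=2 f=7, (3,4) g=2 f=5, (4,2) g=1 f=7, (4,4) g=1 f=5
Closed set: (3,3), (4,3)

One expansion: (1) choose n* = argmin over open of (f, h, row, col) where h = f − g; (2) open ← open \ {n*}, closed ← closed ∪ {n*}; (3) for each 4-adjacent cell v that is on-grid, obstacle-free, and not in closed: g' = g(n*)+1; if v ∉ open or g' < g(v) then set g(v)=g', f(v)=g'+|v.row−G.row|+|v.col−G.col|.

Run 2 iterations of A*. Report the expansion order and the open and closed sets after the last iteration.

step 1: expand (3,4) (f=5, h=3) → closed; open now [(2,4) g=3 f=5, (3,2) g=2 f=7, (4,2) g=1 f=7, (4,4) g=1 f=5]
step 2: expand (2,4) (f=5, h=2) → closed; open now [(1,4) g=4 f=5, (2,5) g=4 f=7, (3,2) g=2 f=7, (4,2) g=1 f=7, (4,4) g=1 f=5]

order=[(3,4) → (2,4)]; open=[(1,4) g=4 f=5, (2,5) g=4 f=7, (3,2) g=2 f=7, (4,2) g=1 f=7, (4,4) g=1 f=5]; closed=[(2,4), (3,3), (3,4), (4,3)]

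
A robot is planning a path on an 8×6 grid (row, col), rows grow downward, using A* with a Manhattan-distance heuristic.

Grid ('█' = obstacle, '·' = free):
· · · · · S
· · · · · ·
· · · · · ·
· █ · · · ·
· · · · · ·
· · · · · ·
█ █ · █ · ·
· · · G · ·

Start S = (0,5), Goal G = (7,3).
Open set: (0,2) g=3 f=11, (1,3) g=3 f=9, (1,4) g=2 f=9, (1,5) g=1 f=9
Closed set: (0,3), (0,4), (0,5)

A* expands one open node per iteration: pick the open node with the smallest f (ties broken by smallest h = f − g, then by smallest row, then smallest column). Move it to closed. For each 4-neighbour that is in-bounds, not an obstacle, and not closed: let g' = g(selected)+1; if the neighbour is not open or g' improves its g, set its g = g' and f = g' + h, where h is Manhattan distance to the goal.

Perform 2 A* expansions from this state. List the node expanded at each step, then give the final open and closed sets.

step 1: expand (1,3) (f=9, h=6) → closed; open now [(0,2) g=3 f=11, (1,2) g=4 f=11, (1,4) g=2 f=9, (1,5) g=1 f=9, (2,3) g=4 f=9]
step 2: expand (2,3) (f=9, h=5) → closed; open now [(0,2) g=3 f=11, (1,2) g=4 f=11, (1,4) g=2 f=9, (1,5) g=1 f=9, (2,2) g=5 f=11, (2,4) g=5 f=11, (3,3) g=5 f=9]

order=[(1,3) → (2,3)]; open=[(0,2) g=3 f=11, (1,2) g=4 f=11, (1,4) g=2 f=9, (1,5) g=1 f=9, (2,2) g=5 f=11, (2,4) g=5 f=11, (3,3) g=5 f=9]; closed=[(0,3), (0,4), (0,5), (1,3), (2,3)]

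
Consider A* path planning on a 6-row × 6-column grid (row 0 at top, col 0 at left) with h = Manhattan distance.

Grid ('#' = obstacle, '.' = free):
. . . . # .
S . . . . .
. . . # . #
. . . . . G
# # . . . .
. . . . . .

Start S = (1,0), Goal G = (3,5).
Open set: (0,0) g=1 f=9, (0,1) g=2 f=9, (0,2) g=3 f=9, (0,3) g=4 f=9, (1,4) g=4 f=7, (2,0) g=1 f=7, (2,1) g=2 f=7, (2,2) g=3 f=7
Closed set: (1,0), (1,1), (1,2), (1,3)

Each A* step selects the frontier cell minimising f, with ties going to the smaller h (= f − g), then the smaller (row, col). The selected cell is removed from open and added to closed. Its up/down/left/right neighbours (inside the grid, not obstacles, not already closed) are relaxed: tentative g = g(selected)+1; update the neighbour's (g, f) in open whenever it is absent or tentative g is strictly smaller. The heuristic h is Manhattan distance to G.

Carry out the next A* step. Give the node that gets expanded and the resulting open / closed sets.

expanded=(1,4); open=[(0,0) g=1 f=9, (0,1) g=2 f=9, (0,2) g=3 f=9, (0,3) g=4 f=9, (1,5) g=5 f=7, (2,0) g=1 f=7, (2,1) g=2 f=7, (2,2) g=3 f=7, (2,4) g=5 f=7]; closed=[(1,0), (1,1), (1,2), (1,3), (1,4)]

step 1: expand (1,4) (f=7, h=3) → closed; open now [(0,0) g=1 f=9, (0,1) g=2 f=9, (0,2) g=3 f=9, (0,3) g=4 f=9, (1,5) g=5 f=7, (2,0) g=1 f=7, (2,1) g=2 f=7, (2,2) g=3 f=7, (2,4) g=5 f=7]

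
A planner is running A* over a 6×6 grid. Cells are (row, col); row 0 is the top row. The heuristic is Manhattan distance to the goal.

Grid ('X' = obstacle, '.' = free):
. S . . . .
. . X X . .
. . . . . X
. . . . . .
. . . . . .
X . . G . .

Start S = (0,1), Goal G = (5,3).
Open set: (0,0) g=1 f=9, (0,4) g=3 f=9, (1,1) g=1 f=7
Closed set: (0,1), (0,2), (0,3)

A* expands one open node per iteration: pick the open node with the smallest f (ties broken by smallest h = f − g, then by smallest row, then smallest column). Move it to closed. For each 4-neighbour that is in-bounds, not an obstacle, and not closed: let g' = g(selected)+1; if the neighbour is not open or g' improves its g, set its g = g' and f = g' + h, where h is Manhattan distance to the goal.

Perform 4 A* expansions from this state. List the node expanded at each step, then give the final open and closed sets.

step 1: expand (1,1) (f=7, h=6) → closed; open now [(0,0) g=1 f=9, (0,4) g=3 f=9, (1,0) g=2 f=9, (2,1) g=2 f=7]
step 2: expand (2,1) (f=7, h=5) → closed; open now [(0,0) g=1 f=9, (0,4) g=3 f=9, (1,0) g=2 f=9, (2,0) g=3 f=9, (2,2) g=3 f=7, (3,1) g=3 f=7]
step 3: expand (2,2) (f=7, h=4) → closed; open now [(0,0) g=1 f=9, (0,4) g=3 f=9, (1,0) g=2 f=9, (2,0) g=3 f=9, (2,3) g=4 f=7, (3,1) g=3 f=7, (3,2) g=4 f=7]
step 4: expand (2,3) (f=7, h=3) → closed; open now [(0,0) g=1 f=9, (0,4) g=3 f=9, (1,0) g=2 f=9, (2,0) g=3 f=9, (2,4) g=5 f=9, (3,1) g=3 f=7, (3,2) g=4 f=7, (3,3) g=5 f=7]

order=[(1,1) → (2,1) → (2,2) → (2,3)]; open=[(0,0) g=1 f=9, (0,4) g=3 f=9, (1,0) g=2 f=9, (2,0) g=3 f=9, (2,4) g=5 f=9, (3,1) g=3 f=7, (3,2) g=4 f=7, (3,3) g=5 f=7]; closed=[(0,1), (0,2), (0,3), (1,1), (2,1), (2,2), (2,3)]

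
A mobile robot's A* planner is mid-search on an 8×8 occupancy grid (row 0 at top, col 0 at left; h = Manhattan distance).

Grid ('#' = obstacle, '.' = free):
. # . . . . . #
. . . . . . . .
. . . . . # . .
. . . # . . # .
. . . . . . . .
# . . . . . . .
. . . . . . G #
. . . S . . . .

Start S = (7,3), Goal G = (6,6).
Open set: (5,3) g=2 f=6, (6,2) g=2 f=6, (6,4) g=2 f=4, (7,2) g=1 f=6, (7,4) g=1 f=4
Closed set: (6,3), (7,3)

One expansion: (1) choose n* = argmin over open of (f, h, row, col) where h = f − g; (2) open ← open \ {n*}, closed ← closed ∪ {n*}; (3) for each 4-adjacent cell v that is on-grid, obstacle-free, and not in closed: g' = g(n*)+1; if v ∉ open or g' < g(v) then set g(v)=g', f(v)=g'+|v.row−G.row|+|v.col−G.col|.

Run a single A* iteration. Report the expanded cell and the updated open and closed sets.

expanded=(6,4); open=[(5,3) g=2 f=6, (5,4) g=3 f=6, (6,2) g=2 f=6, (6,5) g=3 f=4, (7,2) g=1 f=6, (7,4) g=1 f=4]; closed=[(6,3), (6,4), (7,3)]

step 1: expand (6,4) (f=4, h=2) → closed; open now [(5,3) g=2 f=6, (5,4) g=3 f=6, (6,2) g=2 f=6, (6,5) g=3 f=4, (7,2) g=1 f=6, (7,4) g=1 f=4]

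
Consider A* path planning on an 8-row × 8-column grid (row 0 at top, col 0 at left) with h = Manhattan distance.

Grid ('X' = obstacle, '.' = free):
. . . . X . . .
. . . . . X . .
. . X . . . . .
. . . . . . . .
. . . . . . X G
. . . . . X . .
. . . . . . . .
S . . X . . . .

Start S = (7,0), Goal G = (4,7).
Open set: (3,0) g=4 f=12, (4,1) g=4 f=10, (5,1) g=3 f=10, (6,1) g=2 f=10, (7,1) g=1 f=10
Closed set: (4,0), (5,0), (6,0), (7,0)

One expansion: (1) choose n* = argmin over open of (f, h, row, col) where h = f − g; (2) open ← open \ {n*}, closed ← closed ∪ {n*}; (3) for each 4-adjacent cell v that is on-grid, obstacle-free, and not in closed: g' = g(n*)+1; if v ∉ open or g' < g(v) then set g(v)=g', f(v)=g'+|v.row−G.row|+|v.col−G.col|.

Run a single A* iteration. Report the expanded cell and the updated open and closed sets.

expanded=(4,1); open=[(3,0) g=4 f=12, (3,1) g=5 f=12, (4,2) g=5 f=10, (5,1) g=3 f=10, (6,1) g=2 f=10, (7,1) g=1 f=10]; closed=[(4,0), (4,1), (5,0), (6,0), (7,0)]

step 1: expand (4,1) (f=10, h=6) → closed; open now [(3,0) g=4 f=12, (3,1) g=5 f=12, (4,2) g=5 f=10, (5,1) g=3 f=10, (6,1) g=2 f=10, (7,1) g=1 f=10]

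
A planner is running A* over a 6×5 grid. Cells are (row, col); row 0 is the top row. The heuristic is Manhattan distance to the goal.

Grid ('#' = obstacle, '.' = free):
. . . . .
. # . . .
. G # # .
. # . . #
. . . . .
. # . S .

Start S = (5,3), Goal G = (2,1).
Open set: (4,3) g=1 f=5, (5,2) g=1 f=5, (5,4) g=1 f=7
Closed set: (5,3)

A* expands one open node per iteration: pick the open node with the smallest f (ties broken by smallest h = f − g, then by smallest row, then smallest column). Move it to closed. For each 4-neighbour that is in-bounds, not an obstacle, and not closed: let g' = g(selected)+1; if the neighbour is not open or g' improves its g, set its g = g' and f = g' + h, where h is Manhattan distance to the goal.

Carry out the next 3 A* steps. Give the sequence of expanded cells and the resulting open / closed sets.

step 1: expand (4,3) (f=5, h=4) → closed; open now [(3,3) g=2 f=5, (4,2) g=2 f=5, (4,4) g=2 f=7, (5,2) g=1 f=5, (5,4) g=1 f=7]
step 2: expand (3,3) (f=5, h=3) → closed; open now [(3,2) g=3 f=5, (4,2) g=2 f=5, (4,4) g=2 f=7, (5,2) g=1 f=5, (5,4) g=1 f=7]
step 3: expand (3,2) (f=5, h=2) → closed; open now [(4,2) g=2 f=5, (4,4) g=2 f=7, (5,2) g=1 f=5, (5,4) g=1 f=7]

order=[(4,3) → (3,3) → (3,2)]; open=[(4,2) g=2 f=5, (4,4) g=2 f=7, (5,2) g=1 f=5, (5,4) g=1 f=7]; closed=[(3,2), (3,3), (4,3), (5,3)]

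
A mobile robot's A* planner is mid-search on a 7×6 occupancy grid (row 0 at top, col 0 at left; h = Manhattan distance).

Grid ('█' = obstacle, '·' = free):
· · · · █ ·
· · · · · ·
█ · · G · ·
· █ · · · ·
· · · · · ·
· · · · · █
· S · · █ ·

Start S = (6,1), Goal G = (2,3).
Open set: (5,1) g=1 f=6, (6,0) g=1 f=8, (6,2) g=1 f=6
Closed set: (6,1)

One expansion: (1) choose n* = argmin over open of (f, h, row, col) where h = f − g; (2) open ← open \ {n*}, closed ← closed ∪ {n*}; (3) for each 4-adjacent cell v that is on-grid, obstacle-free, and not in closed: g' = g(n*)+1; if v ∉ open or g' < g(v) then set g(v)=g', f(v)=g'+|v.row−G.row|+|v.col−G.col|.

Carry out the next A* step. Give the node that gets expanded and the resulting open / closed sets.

step 1: expand (5,1) (f=6, h=5) → closed; open now [(4,1) g=2 f=6, (5,0) g=2 f=8, (5,2) g=2 f=6, (6,0) g=1 f=8, (6,2) g=1 f=6]

expanded=(5,1); open=[(4,1) g=2 f=6, (5,0) g=2 f=8, (5,2) g=2 f=6, (6,0) g=1 f=8, (6,2) g=1 f=6]; closed=[(5,1), (6,1)]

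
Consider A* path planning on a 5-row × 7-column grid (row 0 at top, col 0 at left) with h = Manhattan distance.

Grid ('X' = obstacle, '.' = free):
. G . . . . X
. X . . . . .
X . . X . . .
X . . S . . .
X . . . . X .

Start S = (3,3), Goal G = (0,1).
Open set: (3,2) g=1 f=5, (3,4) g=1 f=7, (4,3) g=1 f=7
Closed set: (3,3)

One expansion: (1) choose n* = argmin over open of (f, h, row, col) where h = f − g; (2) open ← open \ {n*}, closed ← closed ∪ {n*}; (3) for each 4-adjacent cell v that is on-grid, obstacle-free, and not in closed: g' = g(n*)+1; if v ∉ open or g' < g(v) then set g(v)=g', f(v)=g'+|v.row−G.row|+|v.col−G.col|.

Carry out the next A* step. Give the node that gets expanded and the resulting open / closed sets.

expanded=(3,2); open=[(2,2) g=2 f=5, (3,1) g=2 f=5, (3,4) g=1 f=7, (4,2) g=2 f=7, (4,3) g=1 f=7]; closed=[(3,2), (3,3)]

step 1: expand (3,2) (f=5, h=4) → closed; open now [(2,2) g=2 f=5, (3,1) g=2 f=5, (3,4) g=1 f=7, (4,2) g=2 f=7, (4,3) g=1 f=7]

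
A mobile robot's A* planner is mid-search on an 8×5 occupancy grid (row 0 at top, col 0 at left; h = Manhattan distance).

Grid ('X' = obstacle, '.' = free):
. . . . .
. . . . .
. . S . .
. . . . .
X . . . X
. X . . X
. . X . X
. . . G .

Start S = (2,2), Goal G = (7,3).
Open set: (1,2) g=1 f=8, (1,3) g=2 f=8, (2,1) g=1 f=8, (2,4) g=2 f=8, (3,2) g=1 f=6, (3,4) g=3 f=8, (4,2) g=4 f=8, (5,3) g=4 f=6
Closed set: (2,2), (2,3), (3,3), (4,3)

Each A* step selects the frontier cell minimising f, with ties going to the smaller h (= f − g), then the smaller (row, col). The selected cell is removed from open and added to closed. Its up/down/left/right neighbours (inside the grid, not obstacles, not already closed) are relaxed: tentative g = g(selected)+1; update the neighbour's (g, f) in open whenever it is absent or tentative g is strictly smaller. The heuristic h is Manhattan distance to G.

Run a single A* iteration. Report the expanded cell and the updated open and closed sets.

expanded=(5,3); open=[(1,2) g=1 f=8, (1,3) g=2 f=8, (2,1) g=1 f=8, (2,4) g=2 f=8, (3,2) g=1 f=6, (3,4) g=3 f=8, (4,2) g=4 f=8, (5,2) g=5 f=8, (6,3) g=5 f=6]; closed=[(2,2), (2,3), (3,3), (4,3), (5,3)]

step 1: expand (5,3) (f=6, h=2) → closed; open now [(1,2) g=1 f=8, (1,3) g=2 f=8, (2,1) g=1 f=8, (2,4) g=2 f=8, (3,2) g=1 f=6, (3,4) g=3 f=8, (4,2) g=4 f=8, (5,2) g=5 f=8, (6,3) g=5 f=6]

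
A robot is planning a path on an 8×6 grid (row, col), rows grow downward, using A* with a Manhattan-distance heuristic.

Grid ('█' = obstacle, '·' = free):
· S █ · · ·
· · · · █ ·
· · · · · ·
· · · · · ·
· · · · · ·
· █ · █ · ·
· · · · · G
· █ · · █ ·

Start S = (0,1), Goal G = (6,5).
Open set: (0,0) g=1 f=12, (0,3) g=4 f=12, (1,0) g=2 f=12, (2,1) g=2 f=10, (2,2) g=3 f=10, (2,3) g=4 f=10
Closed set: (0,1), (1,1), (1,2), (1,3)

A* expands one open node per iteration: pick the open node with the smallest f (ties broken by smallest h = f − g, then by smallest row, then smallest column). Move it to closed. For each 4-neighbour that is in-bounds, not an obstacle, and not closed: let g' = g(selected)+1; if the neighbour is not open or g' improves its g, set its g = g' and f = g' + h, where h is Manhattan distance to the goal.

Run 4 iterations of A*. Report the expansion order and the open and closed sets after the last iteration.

step 1: expand (2,3) (f=10, h=6) → closed; open now [(0,0) g=1 f=12, (0,3) g=4 f=12, (1,0) g=2 f=12, (2,1) g=2 f=10, (2,2) g=3 f=10, (2,4) g=5 f=10, (3,3) g=5 f=10]
step 2: expand (2,4) (f=10, h=5) → closed; open now [(0,0) g=1 f=12, (0,3) g=4 f=12, (1,0) g=2 f=12, (2,1) g=2 f=10, (2,2) g=3 f=10, (2,5) g=6 f=10, (3,3) g=5 f=10, (3,4) g=6 f=10]
step 3: expand (2,5) (f=10, h=4) → closed; open now [(0,0) g=1 f=12, (0,3) g=4 f=12, (1,0) g=2 f=12, (1,5) g=7 f=12, (2,1) g=2 f=10, (2,2) g=3 f=10, (3,3) g=5 f=10, (3,4) g=6 f=10, (3,5) g=7 f=10]
step 4: expand (3,5) (f=10, h=3) → closed; open now [(0,0) g=1 f=12, (0,3) g=4 f=12, (1,0) g=2 f=12, (1,5) g=7 f=12, (2,1) g=2 f=10, (2,2) g=3 f=10, (3,3) g=5 f=10, (3,4) g=6 f=10, (4,5) g=8 f=10]

order=[(2,3) → (2,4) → (2,5) → (3,5)]; open=[(0,0) g=1 f=12, (0,3) g=4 f=12, (1,0) g=2 f=12, (1,5) g=7 f=12, (2,1) g=2 f=10, (2,2) g=3 f=10, (3,3) g=5 f=10, (3,4) g=6 f=10, (4,5) g=8 f=10]; closed=[(0,1), (1,1), (1,2), (1,3), (2,3), (2,4), (2,5), (3,5)]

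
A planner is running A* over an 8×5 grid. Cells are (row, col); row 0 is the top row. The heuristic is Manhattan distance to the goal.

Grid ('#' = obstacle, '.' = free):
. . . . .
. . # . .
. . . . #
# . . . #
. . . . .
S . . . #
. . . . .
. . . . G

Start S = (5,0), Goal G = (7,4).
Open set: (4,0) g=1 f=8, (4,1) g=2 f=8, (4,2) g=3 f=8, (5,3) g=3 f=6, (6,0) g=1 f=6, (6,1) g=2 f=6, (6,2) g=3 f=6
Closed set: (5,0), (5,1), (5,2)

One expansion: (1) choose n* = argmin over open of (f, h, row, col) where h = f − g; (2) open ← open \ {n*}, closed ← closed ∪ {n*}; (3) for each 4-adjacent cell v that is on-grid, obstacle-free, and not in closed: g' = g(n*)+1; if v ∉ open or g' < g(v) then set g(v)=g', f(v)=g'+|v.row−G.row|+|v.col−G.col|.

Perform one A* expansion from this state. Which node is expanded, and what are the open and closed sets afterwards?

expanded=(5,3); open=[(4,0) g=1 f=8, (4,1) g=2 f=8, (4,2) g=3 f=8, (4,3) g=4 f=8, (6,0) g=1 f=6, (6,1) g=2 f=6, (6,2) g=3 f=6, (6,3) g=4 f=6]; closed=[(5,0), (5,1), (5,2), (5,3)]

step 1: expand (5,3) (f=6, h=3) → closed; open now [(4,0) g=1 f=8, (4,1) g=2 f=8, (4,2) g=3 f=8, (4,3) g=4 f=8, (6,0) g=1 f=6, (6,1) g=2 f=6, (6,2) g=3 f=6, (6,3) g=4 f=6]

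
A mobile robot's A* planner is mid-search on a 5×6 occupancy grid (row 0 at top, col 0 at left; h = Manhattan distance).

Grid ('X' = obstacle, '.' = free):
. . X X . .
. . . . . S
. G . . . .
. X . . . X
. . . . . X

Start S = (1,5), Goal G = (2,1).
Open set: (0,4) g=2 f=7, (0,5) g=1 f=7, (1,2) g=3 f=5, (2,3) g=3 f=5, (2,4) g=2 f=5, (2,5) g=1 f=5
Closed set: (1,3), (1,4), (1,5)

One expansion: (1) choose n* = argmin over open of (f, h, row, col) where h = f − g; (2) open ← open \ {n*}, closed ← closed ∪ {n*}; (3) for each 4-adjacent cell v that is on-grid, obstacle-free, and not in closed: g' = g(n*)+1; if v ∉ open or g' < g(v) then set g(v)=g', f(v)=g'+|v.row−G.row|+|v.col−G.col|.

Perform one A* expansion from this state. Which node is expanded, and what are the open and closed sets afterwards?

step 1: expand (1,2) (f=5, h=2) → closed; open now [(0,4) g=2 f=7, (0,5) g=1 f=7, (1,1) g=4 f=5, (2,2) g=4 f=5, (2,3) g=3 f=5, (2,4) g=2 f=5, (2,5) g=1 f=5]

expanded=(1,2); open=[(0,4) g=2 f=7, (0,5) g=1 f=7, (1,1) g=4 f=5, (2,2) g=4 f=5, (2,3) g=3 f=5, (2,4) g=2 f=5, (2,5) g=1 f=5]; closed=[(1,2), (1,3), (1,4), (1,5)]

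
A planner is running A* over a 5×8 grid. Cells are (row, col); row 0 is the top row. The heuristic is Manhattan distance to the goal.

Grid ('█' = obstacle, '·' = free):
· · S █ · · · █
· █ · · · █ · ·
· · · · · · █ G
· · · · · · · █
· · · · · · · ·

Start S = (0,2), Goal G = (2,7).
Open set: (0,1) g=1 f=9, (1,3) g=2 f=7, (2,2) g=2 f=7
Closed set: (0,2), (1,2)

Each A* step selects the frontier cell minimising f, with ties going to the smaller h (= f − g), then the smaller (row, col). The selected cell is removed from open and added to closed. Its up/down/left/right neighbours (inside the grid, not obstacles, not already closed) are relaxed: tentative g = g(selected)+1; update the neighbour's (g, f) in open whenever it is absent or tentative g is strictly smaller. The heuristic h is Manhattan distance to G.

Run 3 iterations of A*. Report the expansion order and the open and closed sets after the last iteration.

step 1: expand (1,3) (f=7, h=5) → closed; open now [(0,1) g=1 f=9, (1,4) g=3 f=7, (2,2) g=2 f=7, (2,3) g=3 f=7]
step 2: expand (1,4) (f=7, h=4) → closed; open now [(0,1) g=1 f=9, (0,4) g=4 f=9, (2,2) g=2 f=7, (2,3) g=3 f=7, (2,4) g=4 f=7]
step 3: expand (2,4) (f=7, h=3) → closed; open now [(0,1) g=1 f=9, (0,4) g=4 f=9, (2,2) g=2 f=7, (2,3) g=3 f=7, (2,5) g=5 f=7, (3,4) g=5 f=9]

order=[(1,3) → (1,4) → (2,4)]; open=[(0,1) g=1 f=9, (0,4) g=4 f=9, (2,2) g=2 f=7, (2,3) g=3 f=7, (2,5) g=5 f=7, (3,4) g=5 f=9]; closed=[(0,2), (1,2), (1,3), (1,4), (2,4)]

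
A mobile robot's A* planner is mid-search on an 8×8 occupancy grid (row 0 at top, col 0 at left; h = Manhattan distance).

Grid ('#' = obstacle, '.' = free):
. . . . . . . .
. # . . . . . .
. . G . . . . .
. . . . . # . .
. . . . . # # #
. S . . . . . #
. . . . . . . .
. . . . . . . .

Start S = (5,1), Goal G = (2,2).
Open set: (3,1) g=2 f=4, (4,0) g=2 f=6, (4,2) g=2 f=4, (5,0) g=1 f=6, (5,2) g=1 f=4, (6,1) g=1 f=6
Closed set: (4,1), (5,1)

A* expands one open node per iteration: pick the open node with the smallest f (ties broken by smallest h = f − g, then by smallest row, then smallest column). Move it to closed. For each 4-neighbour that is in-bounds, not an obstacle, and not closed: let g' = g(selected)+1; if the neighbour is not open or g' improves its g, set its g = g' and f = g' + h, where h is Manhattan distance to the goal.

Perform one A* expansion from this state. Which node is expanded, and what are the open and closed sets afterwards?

step 1: expand (3,1) (f=4, h=2) → closed; open now [(2,1) g=3 f=4, (3,0) g=3 f=6, (3,2) g=3 f=4, (4,0) g=2 f=6, (4,2) g=2 f=4, (5,0) g=1 f=6, (5,2) g=1 f=4, (6,1) g=1 f=6]

expanded=(3,1); open=[(2,1) g=3 f=4, (3,0) g=3 f=6, (3,2) g=3 f=4, (4,0) g=2 f=6, (4,2) g=2 f=4, (5,0) g=1 f=6, (5,2) g=1 f=4, (6,1) g=1 f=6]; closed=[(3,1), (4,1), (5,1)]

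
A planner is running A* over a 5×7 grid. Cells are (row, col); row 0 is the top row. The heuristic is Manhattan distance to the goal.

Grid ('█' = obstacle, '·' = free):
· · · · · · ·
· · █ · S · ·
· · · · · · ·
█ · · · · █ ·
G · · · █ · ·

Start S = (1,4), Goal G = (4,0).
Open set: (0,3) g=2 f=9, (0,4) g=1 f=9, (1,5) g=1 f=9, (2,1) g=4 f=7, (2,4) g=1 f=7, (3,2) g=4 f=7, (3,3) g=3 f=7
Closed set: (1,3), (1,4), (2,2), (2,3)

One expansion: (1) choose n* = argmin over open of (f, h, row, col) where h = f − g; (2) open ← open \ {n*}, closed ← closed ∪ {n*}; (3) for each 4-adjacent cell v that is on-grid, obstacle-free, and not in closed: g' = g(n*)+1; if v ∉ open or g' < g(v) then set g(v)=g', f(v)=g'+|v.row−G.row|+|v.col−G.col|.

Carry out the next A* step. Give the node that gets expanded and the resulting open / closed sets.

step 1: expand (2,1) (f=7, h=3) → closed; open now [(0,3) g=2 f=9, (0,4) g=1 f=9, (1,1) g=5 f=9, (1,5) g=1 f=9, (2,0) g=5 f=7, (2,4) g=1 f=7, (3,1) g=5 f=7, (3,2) g=4 f=7, (3,3) g=3 f=7]

expanded=(2,1); open=[(0,3) g=2 f=9, (0,4) g=1 f=9, (1,1) g=5 f=9, (1,5) g=1 f=9, (2,0) g=5 f=7, (2,4) g=1 f=7, (3,1) g=5 f=7, (3,2) g=4 f=7, (3,3) g=3 f=7]; closed=[(1,3), (1,4), (2,1), (2,2), (2,3)]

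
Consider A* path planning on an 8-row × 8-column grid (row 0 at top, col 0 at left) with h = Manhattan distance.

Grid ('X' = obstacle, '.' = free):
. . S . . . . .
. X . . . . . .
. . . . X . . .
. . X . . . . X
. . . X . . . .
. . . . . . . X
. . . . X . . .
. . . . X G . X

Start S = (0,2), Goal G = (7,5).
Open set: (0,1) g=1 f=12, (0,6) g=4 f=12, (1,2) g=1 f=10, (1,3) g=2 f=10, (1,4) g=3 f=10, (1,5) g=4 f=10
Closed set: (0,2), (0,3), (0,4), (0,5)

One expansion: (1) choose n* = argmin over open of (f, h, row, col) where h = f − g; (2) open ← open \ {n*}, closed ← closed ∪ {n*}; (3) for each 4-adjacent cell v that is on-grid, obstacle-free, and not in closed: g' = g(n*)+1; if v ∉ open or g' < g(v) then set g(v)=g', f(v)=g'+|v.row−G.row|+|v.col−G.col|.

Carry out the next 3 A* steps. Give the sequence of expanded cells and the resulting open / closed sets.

order=[(1,5) → (2,5) → (3,5)]; open=[(0,1) g=1 f=12, (0,6) g=4 f=12, (1,2) g=1 f=10, (1,3) g=2 f=10, (1,4) g=3 f=10, (1,6) g=5 f=12, (2,6) g=6 f=12, (3,4) g=7 f=12, (3,6) g=7 f=12, (4,5) g=7 f=10]; closed=[(0,2), (0,3), (0,4), (0,5), (1,5), (2,5), (3,5)]

step 1: expand (1,5) (f=10, h=6) → closed; open now [(0,1) g=1 f=12, (0,6) g=4 f=12, (1,2) g=1 f=10, (1,3) g=2 f=10, (1,4) g=3 f=10, (1,6) g=5 f=12, (2,5) g=5 f=10]
step 2: expand (2,5) (f=10, h=5) → closed; open now [(0,1) g=1 f=12, (0,6) g=4 f=12, (1,2) g=1 f=10, (1,3) g=2 f=10, (1,4) g=3 f=10, (1,6) g=5 f=12, (2,6) g=6 f=12, (3,5) g=6 f=10]
step 3: expand (3,5) (f=10, h=4) → closed; open now [(0,1) g=1 f=12, (0,6) g=4 f=12, (1,2) g=1 f=10, (1,3) g=2 f=10, (1,4) g=3 f=10, (1,6) g=5 f=12, (2,6) g=6 f=12, (3,4) g=7 f=12, (3,6) g=7 f=12, (4,5) g=7 f=10]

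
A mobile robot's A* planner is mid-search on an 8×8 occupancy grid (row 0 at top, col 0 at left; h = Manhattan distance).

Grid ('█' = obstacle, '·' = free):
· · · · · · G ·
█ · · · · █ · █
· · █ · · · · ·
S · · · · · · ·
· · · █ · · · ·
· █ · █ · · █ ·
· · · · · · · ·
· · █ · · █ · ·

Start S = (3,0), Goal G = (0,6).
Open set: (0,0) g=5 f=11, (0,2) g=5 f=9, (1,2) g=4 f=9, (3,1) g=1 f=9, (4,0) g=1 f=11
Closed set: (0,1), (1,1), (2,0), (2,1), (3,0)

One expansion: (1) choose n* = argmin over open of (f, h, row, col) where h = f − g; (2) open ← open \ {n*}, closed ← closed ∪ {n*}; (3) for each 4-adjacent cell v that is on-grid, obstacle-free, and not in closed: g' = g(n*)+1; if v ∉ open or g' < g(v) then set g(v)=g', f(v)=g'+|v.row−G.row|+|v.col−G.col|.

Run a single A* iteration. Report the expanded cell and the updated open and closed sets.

expanded=(0,2); open=[(0,0) g=5 f=11, (0,3) g=6 f=9, (1,2) g=4 f=9, (3,1) g=1 f=9, (4,0) g=1 f=11]; closed=[(0,1), (0,2), (1,1), (2,0), (2,1), (3,0)]

step 1: expand (0,2) (f=9, h=4) → closed; open now [(0,0) g=5 f=11, (0,3) g=6 f=9, (1,2) g=4 f=9, (3,1) g=1 f=9, (4,0) g=1 f=11]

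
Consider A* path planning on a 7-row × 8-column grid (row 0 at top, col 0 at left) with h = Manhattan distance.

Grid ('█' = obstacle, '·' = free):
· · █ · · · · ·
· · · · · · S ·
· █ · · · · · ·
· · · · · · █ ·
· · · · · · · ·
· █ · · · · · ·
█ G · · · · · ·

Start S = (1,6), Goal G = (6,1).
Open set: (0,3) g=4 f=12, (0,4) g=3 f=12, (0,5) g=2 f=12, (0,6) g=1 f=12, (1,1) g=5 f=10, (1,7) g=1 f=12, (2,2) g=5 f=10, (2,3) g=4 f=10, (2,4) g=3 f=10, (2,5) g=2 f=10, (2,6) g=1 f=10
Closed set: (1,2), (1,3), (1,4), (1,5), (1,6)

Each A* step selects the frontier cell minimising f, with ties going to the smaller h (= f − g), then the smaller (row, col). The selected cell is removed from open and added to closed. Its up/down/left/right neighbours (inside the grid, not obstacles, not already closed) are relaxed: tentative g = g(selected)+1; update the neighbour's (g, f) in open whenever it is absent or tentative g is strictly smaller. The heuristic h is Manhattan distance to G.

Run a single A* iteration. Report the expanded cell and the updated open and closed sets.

step 1: expand (1,1) (f=10, h=5) → closed; open now [(0,1) g=6 f=12, (0,3) g=4 f=12, (0,4) g=3 f=12, (0,5) g=2 f=12, (0,6) g=1 f=12, (1,0) g=6 f=12, (1,7) g=1 f=12, (2,2) g=5 f=10, (2,3) g=4 f=10, (2,4) g=3 f=10, (2,5) g=2 f=10, (2,6) g=1 f=10]

expanded=(1,1); open=[(0,1) g=6 f=12, (0,3) g=4 f=12, (0,4) g=3 f=12, (0,5) g=2 f=12, (0,6) g=1 f=12, (1,0) g=6 f=12, (1,7) g=1 f=12, (2,2) g=5 f=10, (2,3) g=4 f=10, (2,4) g=3 f=10, (2,5) g=2 f=10, (2,6) g=1 f=10]; closed=[(1,1), (1,2), (1,3), (1,4), (1,5), (1,6)]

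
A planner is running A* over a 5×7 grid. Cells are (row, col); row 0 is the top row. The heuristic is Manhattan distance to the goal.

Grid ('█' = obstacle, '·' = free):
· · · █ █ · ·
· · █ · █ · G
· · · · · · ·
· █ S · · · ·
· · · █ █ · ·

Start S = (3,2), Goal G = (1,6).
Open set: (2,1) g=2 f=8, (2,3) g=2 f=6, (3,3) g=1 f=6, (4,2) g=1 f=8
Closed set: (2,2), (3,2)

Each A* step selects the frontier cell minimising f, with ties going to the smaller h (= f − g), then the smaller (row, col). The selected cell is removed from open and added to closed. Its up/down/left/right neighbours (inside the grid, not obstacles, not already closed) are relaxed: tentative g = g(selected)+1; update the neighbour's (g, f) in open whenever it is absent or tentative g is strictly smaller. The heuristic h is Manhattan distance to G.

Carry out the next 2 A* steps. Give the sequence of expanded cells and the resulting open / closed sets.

order=[(2,3) → (1,3)]; open=[(2,1) g=2 f=8, (2,4) g=3 f=6, (3,3) g=1 f=6, (4,2) g=1 f=8]; closed=[(1,3), (2,2), (2,3), (3,2)]

step 1: expand (2,3) (f=6, h=4) → closed; open now [(1,3) g=3 f=6, (2,1) g=2 f=8, (2,4) g=3 f=6, (3,3) g=1 f=6, (4,2) g=1 f=8]
step 2: expand (1,3) (f=6, h=3) → closed; open now [(2,1) g=2 f=8, (2,4) g=3 f=6, (3,3) g=1 f=6, (4,2) g=1 f=8]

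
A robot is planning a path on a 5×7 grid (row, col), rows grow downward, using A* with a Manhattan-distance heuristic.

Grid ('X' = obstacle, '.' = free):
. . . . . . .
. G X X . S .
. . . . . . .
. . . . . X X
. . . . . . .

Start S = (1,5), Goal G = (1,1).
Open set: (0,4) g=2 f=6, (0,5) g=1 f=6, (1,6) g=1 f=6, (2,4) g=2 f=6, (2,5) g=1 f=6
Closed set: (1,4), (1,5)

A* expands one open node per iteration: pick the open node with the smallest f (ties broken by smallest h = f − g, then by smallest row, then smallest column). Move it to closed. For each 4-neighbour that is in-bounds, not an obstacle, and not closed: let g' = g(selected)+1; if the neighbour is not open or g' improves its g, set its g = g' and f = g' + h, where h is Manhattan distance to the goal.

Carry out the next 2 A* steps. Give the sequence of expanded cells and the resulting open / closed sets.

order=[(0,4) → (0,3)]; open=[(0,2) g=4 f=6, (0,5) g=1 f=6, (1,6) g=1 f=6, (2,4) g=2 f=6, (2,5) g=1 f=6]; closed=[(0,3), (0,4), (1,4), (1,5)]

step 1: expand (0,4) (f=6, h=4) → closed; open now [(0,3) g=3 f=6, (0,5) g=1 f=6, (1,6) g=1 f=6, (2,4) g=2 f=6, (2,5) g=1 f=6]
step 2: expand (0,3) (f=6, h=3) → closed; open now [(0,2) g=4 f=6, (0,5) g=1 f=6, (1,6) g=1 f=6, (2,4) g=2 f=6, (2,5) g=1 f=6]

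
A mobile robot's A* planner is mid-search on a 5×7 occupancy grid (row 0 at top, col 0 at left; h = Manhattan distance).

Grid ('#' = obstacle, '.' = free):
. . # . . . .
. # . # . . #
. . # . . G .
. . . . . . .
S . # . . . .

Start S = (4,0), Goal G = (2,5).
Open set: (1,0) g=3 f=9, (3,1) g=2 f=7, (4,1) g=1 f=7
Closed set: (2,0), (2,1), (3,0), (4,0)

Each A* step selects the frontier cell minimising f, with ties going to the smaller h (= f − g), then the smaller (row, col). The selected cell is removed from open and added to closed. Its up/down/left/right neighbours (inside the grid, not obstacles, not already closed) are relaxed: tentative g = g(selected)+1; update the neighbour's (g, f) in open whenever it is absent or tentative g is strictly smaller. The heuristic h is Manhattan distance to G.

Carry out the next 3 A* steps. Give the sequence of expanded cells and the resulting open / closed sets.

order=[(3,1) → (3,2) → (3,3)]; open=[(1,0) g=3 f=9, (2,3) g=5 f=7, (3,4) g=5 f=7, (4,1) g=1 f=7, (4,3) g=5 f=9]; closed=[(2,0), (2,1), (3,0), (3,1), (3,2), (3,3), (4,0)]

step 1: expand (3,1) (f=7, h=5) → closed; open now [(1,0) g=3 f=9, (3,2) g=3 f=7, (4,1) g=1 f=7]
step 2: expand (3,2) (f=7, h=4) → closed; open now [(1,0) g=3 f=9, (3,3) g=4 f=7, (4,1) g=1 f=7]
step 3: expand (3,3) (f=7, h=3) → closed; open now [(1,0) g=3 f=9, (2,3) g=5 f=7, (3,4) g=5 f=7, (4,1) g=1 f=7, (4,3) g=5 f=9]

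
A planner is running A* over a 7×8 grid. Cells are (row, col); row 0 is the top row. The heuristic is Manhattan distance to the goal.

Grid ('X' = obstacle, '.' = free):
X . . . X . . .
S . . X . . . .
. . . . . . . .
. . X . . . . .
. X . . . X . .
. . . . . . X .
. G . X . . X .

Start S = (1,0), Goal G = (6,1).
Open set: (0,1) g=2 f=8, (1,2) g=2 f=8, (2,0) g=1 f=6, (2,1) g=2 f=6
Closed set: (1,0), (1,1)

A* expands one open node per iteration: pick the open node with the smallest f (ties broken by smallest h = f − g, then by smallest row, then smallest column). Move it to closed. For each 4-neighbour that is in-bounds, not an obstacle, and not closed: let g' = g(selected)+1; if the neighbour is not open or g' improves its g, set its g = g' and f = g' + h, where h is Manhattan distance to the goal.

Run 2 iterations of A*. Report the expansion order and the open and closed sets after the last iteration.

order=[(2,1) → (3,1)]; open=[(0,1) g=2 f=8, (1,2) g=2 f=8, (2,0) g=1 f=6, (2,2) g=3 f=8, (3,0) g=4 f=8]; closed=[(1,0), (1,1), (2,1), (3,1)]

step 1: expand (2,1) (f=6, h=4) → closed; open now [(0,1) g=2 f=8, (1,2) g=2 f=8, (2,0) g=1 f=6, (2,2) g=3 f=8, (3,1) g=3 f=6]
step 2: expand (3,1) (f=6, h=3) → closed; open now [(0,1) g=2 f=8, (1,2) g=2 f=8, (2,0) g=1 f=6, (2,2) g=3 f=8, (3,0) g=4 f=8]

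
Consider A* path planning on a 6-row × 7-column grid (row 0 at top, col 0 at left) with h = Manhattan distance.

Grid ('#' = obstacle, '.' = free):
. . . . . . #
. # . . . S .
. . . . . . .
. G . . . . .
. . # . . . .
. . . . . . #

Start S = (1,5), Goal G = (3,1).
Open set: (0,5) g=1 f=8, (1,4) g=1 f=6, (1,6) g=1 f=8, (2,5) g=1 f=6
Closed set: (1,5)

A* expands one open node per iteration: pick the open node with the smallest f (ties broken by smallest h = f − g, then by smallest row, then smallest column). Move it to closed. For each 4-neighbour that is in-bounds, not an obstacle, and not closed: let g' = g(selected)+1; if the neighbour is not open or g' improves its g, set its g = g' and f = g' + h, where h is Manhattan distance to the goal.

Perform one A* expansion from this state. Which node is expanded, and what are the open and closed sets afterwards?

step 1: expand (1,4) (f=6, h=5) → closed; open now [(0,4) g=2 f=8, (0,5) g=1 f=8, (1,3) g=2 f=6, (1,6) g=1 f=8, (2,4) g=2 f=6, (2,5) g=1 f=6]

expanded=(1,4); open=[(0,4) g=2 f=8, (0,5) g=1 f=8, (1,3) g=2 f=6, (1,6) g=1 f=8, (2,4) g=2 f=6, (2,5) g=1 f=6]; closed=[(1,4), (1,5)]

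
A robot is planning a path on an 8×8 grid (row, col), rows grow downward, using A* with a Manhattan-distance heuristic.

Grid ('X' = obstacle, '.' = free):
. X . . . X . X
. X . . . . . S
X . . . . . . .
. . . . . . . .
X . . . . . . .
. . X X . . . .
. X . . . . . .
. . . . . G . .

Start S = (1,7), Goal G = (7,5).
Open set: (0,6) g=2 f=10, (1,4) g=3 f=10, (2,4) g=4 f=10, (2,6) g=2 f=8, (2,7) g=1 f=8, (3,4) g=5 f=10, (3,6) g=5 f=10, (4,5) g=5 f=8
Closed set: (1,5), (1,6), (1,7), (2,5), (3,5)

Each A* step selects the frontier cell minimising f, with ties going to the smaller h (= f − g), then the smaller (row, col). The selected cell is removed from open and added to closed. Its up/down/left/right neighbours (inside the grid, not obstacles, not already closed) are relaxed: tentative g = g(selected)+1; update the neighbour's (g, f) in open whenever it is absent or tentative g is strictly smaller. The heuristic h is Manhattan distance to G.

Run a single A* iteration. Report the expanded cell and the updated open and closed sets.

expanded=(4,5); open=[(0,6) g=2 f=10, (1,4) g=3 f=10, (2,4) g=4 f=10, (2,6) g=2 f=8, (2,7) g=1 f=8, (3,4) g=5 f=10, (3,6) g=5 f=10, (4,4) g=6 f=10, (4,6) g=6 f=10, (5,5) g=6 f=8]; closed=[(1,5), (1,6), (1,7), (2,5), (3,5), (4,5)]

step 1: expand (4,5) (f=8, h=3) → closed; open now [(0,6) g=2 f=10, (1,4) g=3 f=10, (2,4) g=4 f=10, (2,6) g=2 f=8, (2,7) g=1 f=8, (3,4) g=5 f=10, (3,6) g=5 f=10, (4,4) g=6 f=10, (4,6) g=6 f=10, (5,5) g=6 f=8]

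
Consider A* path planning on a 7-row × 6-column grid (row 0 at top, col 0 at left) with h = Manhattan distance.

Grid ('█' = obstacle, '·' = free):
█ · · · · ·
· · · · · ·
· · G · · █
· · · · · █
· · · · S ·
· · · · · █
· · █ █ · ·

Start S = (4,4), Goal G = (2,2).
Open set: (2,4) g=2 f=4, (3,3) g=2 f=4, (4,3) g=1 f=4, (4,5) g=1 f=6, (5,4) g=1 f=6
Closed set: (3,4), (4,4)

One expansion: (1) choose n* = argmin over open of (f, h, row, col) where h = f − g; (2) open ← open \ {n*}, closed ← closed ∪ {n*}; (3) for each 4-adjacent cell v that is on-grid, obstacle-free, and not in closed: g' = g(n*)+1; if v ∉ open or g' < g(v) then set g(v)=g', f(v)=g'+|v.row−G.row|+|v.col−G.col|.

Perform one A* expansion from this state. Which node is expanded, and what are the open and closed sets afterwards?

step 1: expand (2,4) (f=4, h=2) → closed; open now [(1,4) g=3 f=6, (2,3) g=3 f=4, (3,3) g=2 f=4, (4,3) g=1 f=4, (4,5) g=1 f=6, (5,4) g=1 f=6]

expanded=(2,4); open=[(1,4) g=3 f=6, (2,3) g=3 f=4, (3,3) g=2 f=4, (4,3) g=1 f=4, (4,5) g=1 f=6, (5,4) g=1 f=6]; closed=[(2,4), (3,4), (4,4)]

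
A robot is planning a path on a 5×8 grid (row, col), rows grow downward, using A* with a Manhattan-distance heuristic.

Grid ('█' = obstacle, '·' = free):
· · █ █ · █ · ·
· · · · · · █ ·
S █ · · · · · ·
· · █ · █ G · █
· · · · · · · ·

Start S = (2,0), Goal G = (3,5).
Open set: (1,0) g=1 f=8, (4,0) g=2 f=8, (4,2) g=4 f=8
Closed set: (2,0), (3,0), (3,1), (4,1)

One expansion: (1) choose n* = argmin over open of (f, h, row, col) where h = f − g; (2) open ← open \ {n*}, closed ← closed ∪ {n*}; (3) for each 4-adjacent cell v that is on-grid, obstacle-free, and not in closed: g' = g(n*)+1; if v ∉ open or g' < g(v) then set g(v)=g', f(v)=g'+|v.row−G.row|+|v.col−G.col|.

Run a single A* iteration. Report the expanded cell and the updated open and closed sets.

expanded=(4,2); open=[(1,0) g=1 f=8, (4,0) g=2 f=8, (4,3) g=5 f=8]; closed=[(2,0), (3,0), (3,1), (4,1), (4,2)]

step 1: expand (4,2) (f=8, h=4) → closed; open now [(1,0) g=1 f=8, (4,0) g=2 f=8, (4,3) g=5 f=8]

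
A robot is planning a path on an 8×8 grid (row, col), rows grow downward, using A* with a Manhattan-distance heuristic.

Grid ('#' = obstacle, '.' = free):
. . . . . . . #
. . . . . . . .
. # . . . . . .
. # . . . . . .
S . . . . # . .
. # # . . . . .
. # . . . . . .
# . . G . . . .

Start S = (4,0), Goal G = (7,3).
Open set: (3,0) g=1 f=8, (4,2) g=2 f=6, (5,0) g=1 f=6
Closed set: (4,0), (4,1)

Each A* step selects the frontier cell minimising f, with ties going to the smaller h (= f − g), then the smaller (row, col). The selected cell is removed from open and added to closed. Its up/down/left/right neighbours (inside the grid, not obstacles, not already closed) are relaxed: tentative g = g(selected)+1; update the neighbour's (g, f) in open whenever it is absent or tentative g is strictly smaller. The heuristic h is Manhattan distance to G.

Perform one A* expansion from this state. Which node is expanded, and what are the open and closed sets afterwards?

step 1: expand (4,2) (f=6, h=4) → closed; open now [(3,0) g=1 f=8, (3,2) g=3 f=8, (4,3) g=3 f=6, (5,0) g=1 f=6]

expanded=(4,2); open=[(3,0) g=1 f=8, (3,2) g=3 f=8, (4,3) g=3 f=6, (5,0) g=1 f=6]; closed=[(4,0), (4,1), (4,2)]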